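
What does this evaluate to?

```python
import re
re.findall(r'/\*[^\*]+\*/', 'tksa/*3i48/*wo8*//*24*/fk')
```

With no groups in the pattern, `findall` gives back each whole match — 2 here.

['/*wo8*/', '/*24*/']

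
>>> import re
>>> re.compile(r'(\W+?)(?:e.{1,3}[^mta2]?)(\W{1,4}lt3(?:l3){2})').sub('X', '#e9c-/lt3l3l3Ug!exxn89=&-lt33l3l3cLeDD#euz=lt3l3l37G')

Each match is replaced by 'X'.

'XUg!exxn89=&-lt33l3l3cLeDDX7G'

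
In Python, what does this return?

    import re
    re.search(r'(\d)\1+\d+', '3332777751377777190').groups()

('3',)

After group 1 captures some text, `\1` only succeeds where that same text appears again.
`re.search` tries every starting position until one works.
The match spans [0:19] → '3332777751377777190'.
Captured: group 1 = '3'.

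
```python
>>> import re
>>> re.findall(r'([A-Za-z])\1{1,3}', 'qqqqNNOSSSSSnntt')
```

`\1` is not a pattern — it's the concrete string captured by group 1, re-applied verbatim.
Scanning left to right: at [0:4] match 'qqqq', group 1 = 'q'; at [4:6] match 'NN', group 1 = 'N'; at [7:11] match 'SSSS', group 1 = 'S'; at [12:14] match 'nn', group 1 = 'n'; at [14:16] match 'tt', group 1 = 't'.
One capturing group, so `findall` returns just the captured substring from each match — 5 in all.

['q', 'N', 'S', 'n', 't']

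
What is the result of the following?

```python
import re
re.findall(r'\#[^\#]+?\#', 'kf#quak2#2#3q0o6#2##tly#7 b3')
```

['#quak2#', '#3q0o6#', '#tly#']

With no groups in the pattern, `findall` gives back each whole match — 3 here.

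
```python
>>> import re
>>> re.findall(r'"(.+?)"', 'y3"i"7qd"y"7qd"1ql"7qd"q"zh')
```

['i', 'y', '1ql', 'q']

Lazy quantifiers expand one character at a time until the remainder of the pattern can match.
Matches: at [2:5] match '"i"', group 1 = 'i'; at [8:11] match '"y"', group 1 = 'y'; at [14:19] match '"1ql"', group 1 = '1ql'; at [22:25] match '"q"', group 1 = 'q'.
`findall` collects group 1 from each match (4 total).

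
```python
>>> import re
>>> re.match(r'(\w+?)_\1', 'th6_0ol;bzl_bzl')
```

The backreference `\1` re-matches whatever the first group consumed, character for character.
`re.match` won't scan ahead — the pattern has to work from the very first character.
Here position 0 doesn't satisfy it, so the call returns None.

None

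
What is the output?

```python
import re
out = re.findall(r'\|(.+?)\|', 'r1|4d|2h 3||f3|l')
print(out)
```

Walking the string: at [2:6] match '|4d|', group 1 = '4d'; at [10:15] match '||f3|', group 1 = '|f3'.
Because there's exactly one group, `findall` drops the full match and keeps group 1 from each hit.

['4d', '|f3']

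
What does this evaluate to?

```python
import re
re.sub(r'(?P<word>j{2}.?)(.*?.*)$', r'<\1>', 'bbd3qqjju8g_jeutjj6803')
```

Each match is replaced using the text its own group 1 captured.

'bbd3qq<jju>'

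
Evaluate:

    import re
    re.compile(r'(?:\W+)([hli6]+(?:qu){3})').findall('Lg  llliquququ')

['llliquququ']

`findall` collects group 1 from the one match (1 total).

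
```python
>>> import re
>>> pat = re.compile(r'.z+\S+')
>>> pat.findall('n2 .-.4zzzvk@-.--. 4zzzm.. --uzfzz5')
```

['4zzzvk@-.--.', '4zzzm..', 'uzfzz5']

The pattern matches any character; then one or more of the literal 'z', then one or more of a non-whitespace character.
Scanning left to right: at [6:18] → '4zzzvk@-.--.'; at [19:26] → '4zzzm..'; at [29:35] → 'uzfzz5'.
With no groups in the pattern, `findall` gives back each whole match — 3 here.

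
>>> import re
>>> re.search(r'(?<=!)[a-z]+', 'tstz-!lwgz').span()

(6, 10)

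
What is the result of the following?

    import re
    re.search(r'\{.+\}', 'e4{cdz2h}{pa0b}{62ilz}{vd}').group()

'{cdz2h}{pa0b}{62ilz}{vd}'

`search` walks the string left to right and returns the first match it finds.
The match spans [2:26] → '{cdz2h}{pa0b}{62ilz}{vd}'.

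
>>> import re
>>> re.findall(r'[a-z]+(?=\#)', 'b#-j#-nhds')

['b', 'j']

Lookahead/lookbehind check context without consuming it, so the matched span excludes the asserted characters.
Since nothing is captured, `findall` lists the 2 matched substrings directly.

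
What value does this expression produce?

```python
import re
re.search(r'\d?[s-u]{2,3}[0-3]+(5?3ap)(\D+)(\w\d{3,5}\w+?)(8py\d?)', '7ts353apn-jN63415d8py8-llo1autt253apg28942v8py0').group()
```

'7ts353apn-jN63415d8py8'

The pattern matches optionally a digit, then 2 to 3 of a character in [s-u], then one or more of a character in [0-3]; then optionally the literal '5', then the literal '3ap' (captured); then one or more of a non-digit (captured); then a word character, then 3 to 5 of a digit, then one or more of a word character (lazy) (captured); then the literal '8py', then optionally a digit (captured).
The match spans [0:22] → '7ts353apn-jN63415d8py8'.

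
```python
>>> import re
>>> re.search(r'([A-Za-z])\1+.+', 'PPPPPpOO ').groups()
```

`\1` is not a pattern — it's the concrete string captured by group 1, re-applied verbatim.
Unlike `match`, `search` isn't anchored — it looks for the pattern anywhere in the string.
The match spans [0:9] → 'PPPPPpOO '.
Captured: group 1 = 'P'.

('P',)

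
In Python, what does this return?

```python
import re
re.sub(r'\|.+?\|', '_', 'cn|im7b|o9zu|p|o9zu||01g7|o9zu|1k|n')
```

A non-greedy quantifier consumes as few characters as it can — just enough that the remainder of the pattern still matches from where it stops; whatever follows it matches normally.
Matches: at [2:8] → '|im7b|'; at [12:15] → '|p|'; at [19:26] → '||01g7|'; at [30:34] → '|1k|'.
`sub` substitutes '_' at each match site.

'cn_o9zu_o9zu_o9zu_n'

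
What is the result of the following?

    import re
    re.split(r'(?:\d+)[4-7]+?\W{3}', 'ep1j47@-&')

The pattern matches one or more of a digit (non-capturing group); then one or more of a character in [4-7] (lazy); then exactly 3 of a non-word character.
Splitting on the pattern gives 2 pieces.

['ep1j', '']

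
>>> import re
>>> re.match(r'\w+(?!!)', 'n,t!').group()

'n'

`re.match` only tries the pattern at the start of the string.
The match spans [0:1] → 'n'.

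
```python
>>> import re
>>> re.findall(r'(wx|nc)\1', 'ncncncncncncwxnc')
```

A backreference is literal: `\1` must see the identical characters the first group matched.
Walking the string: at [0:4] match 'ncnc', group 1 = 'nc'; at [4:8] match 'ncnc', group 1 = 'nc'; at [8:12] match 'ncnc', group 1 = 'nc'.
One capturing group, so `findall` returns just the captured substring from each match — 3 in all.

['nc', 'nc', 'nc']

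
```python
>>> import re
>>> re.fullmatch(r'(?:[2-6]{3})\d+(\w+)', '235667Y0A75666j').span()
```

(0, 15)

Pattern: exactly 3 of a character in [2-6] (non-capturing group); then one or more of a digit; then one or more of a word character (captured).
`fullmatch` succeeds only if the pattern covers the string from start to end.
The match spans [0:15] → '235667Y0A75666j'.
Captured: group 1 = 'Y0A75666j'.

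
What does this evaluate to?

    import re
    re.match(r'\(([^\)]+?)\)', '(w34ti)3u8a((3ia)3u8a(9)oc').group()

'(w34ti)'

`match` is anchored at position 0; if the pattern doesn't fit there, it returns None.
The match spans [0:7] → '(w34ti)'.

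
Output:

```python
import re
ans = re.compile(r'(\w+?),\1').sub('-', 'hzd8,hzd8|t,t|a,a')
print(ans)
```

-|-|-

The backreference `\1` re-matches whatever the first group consumed, character for character.
Matches: at [0:9] → 'hzd8,hzd8'; at [10:13] → 't,t'; at [14:17] → 'a,a'.
Every occurrence is swapped for '-'.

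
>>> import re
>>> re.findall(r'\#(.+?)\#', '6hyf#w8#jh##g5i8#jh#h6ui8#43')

Scanning left to right: at [4:8] match '#w8#', group 1 = 'w8'; at [10:17] match '##g5i8#', group 1 = '#g5i8'; at [19:26] match '#h6ui8#', group 1 = 'h6ui8'.
With a single group, `findall` returns only what that group captured — 3 items.

['w8', '#g5i8', 'h6ui8']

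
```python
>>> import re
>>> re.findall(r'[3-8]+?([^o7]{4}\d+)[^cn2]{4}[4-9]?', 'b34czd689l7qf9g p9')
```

['4czd689']

The pattern matches one or more of a character in [3-8] (lazy); then exactly 4 of any character except [o7], then one or more of a digit (captured); then exactly 4 of any character except [cn2], then optionally a character in [4-9].
A non-greedy quantifier consumes as few characters as it can — just enough that the remainder of the pattern still matches from where it stops; whatever follows it matches normally.
Matches: at [1:14] match '34czd689l7qf9', group 1 = '4czd689'.
One capturing group, so `findall` returns just the captured substring from the one match — 1 in all.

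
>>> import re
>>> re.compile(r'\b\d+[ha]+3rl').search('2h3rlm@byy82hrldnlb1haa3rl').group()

'2h3rl'

This matches a word boundary (`\b`, zero-width); then one or more of a digit; then one or more of one of [ha], then the literal '3rl'.
`re.search` scans for the first position where the pattern succeeds.
The match spans [0:5] → '2h3rl'.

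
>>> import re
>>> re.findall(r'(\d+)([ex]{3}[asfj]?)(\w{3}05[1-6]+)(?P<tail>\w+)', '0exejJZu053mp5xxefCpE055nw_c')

[('0', 'exej', 'JZu053', 'mp5xxefCpE055nw_c')]

This matches one or more of a digit (captured); then exactly 3 of one of [ex], then optionally one of [asfj] (captured); then exactly 3 of a word character, then the literal '05', then one or more of a character in [1-6] (captured); then one or more of a word character (captured as 'tail').
Scanning left to right: at [0:28] match '0exejJZu053mp5xxefCpE055nw_c', groups = ('0', 'exej', 'JZu053', 'mp5xxefCpE055nw_c').
Multiple groups make `findall` return tuples — one 4-tuple for the one match.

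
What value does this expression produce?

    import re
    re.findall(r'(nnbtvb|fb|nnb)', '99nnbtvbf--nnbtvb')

Alternation isn't longest-match — the leftmost alternative that fits at this position is chosen.
Walking the string: at [2:8] match 'nnbtvb', group 1 = 'nnbtvb'; at [11:17] match 'nnbtvb', group 1 = 'nnbtvb'.
`findall` collects group 1 from each match (2 total).

['nnbtvb', 'nnbtvb']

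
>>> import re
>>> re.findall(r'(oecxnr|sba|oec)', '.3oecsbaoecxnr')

Alternation tries branches left to right and keeps the first one that lets the overall match succeed at that position.
With a single group, `findall` returns only what that group captured — 3 items.

['oec', 'sba', 'oecxnr']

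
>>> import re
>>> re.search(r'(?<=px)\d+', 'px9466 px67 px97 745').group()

The positive lookaround only admits positions where the adjacent text matches; those characters stay outside the span.
`re.search` tries every starting position until one works.
The match spans [2:6] → '9466'.

'9466'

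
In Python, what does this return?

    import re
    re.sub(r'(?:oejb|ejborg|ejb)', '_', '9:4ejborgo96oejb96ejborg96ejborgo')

Alternation tries branches left to right and keeps the first one that lets the overall match succeed at that position.
Matches: at [3:9] → 'ejborg'; at [12:16] → 'oejb'; at [18:24] → 'ejborg'; at [26:32] → 'ejborg'.
Each match is replaced by '_'.

'9:4_o96_96_96_o'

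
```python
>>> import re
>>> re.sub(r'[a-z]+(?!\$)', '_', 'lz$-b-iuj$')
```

Because the assertion is negative and zero-width, positions next to the forbidden text are skipped.
Each match is replaced by '_'.

'_z$-_-_j$'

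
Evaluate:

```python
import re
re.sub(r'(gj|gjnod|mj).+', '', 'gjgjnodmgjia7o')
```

''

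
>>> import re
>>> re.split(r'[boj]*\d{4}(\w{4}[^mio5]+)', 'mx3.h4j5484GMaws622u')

The pattern matches zero or more of one of [boj], then exactly 4 of a digit; then exactly 4 of a word character, then one or more of any character except [mio5] (captured).
Matches to split on: at [6:20] → 'j5484GMaws622u'.
`re.split` interleaves the captured-group text with the surrounding fragments.

['mx3.h4', 'GMaws622u', '']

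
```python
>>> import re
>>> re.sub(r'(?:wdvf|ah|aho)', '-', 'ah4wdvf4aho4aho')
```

'-4-4-o4-o'

Alternation tries branches left to right and keeps the first one that lets the overall match succeed at that position.
Matches: at [0:2] → 'ah'; at [3:7] → 'wdvf'; at [8:10] → 'ah'; at [12:14] → 'ah'.
Every occurrence is swapped for '-'.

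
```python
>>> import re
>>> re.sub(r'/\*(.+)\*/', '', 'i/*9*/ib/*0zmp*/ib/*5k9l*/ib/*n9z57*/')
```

'i'

`sub` substitutes '' at each match site.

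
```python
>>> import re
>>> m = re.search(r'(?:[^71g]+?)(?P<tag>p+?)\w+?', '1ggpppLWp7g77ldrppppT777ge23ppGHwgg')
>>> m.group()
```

Lazy quantifiers expand one character at a time until the remainder of the pattern can match.
The match spans [3:6] → 'ppp'.

'ppp'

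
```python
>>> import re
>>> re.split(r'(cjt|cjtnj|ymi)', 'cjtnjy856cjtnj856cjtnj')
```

['', 'cjt', 'njy856', 'cjt', 'nj856', 'cjt', 'nj']

Alternation isn't longest-match — the leftmost alternative that fits at this position is chosen.
`re.split` interleaves the captured-group text with the surrounding fragments.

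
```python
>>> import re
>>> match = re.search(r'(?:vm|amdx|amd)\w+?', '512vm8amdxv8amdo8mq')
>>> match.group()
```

The match spans [3:6] → 'vm8'.

'vm8'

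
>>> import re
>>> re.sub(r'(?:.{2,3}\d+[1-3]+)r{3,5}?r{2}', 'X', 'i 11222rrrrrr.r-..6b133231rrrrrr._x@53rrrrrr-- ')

Because the quantifier is non-greedy, it stops expanding at the earliest point where the rest of the pattern can succeed.
Each match is replaced by 'X'.

'Xr.r-.Xr.Xr-- '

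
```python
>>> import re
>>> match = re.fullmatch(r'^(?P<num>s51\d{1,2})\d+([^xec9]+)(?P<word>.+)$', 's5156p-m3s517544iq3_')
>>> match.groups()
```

The match spans [0:20] → 's5156p-m3s517544iq3_'.
Captured: group 1 = 's515', group 2 = 'p-m3s517544iq3', group 3 = '_'.

('s515', 'p-m3s517544iq3', '_')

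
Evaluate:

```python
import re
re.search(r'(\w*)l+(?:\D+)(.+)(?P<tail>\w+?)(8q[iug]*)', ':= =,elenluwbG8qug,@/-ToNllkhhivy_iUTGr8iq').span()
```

(5, 18)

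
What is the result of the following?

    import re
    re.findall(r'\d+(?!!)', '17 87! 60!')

['17', '8', '6']

The negative lookaround is zero-width — it rules out positions where the adjacent text would match, without consuming anything.
Walking the string: at [0:2] → '17'; at [3:4] → '8'; at [7:8] → '6'.
`findall` yields the raw match text (3 of them) because the pattern has no groups.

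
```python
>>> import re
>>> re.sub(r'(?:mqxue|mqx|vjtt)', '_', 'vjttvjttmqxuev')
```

'___v'

Branches in `(...|...)` are attempted left-to-right; the first branch that allows the whole pattern to succeed is taken.
Matches: at [0:4] → 'vjtt'; at [4:8] → 'vjtt'; at [8:13] → 'mqxue'.
Every occurrence is swapped for '_'.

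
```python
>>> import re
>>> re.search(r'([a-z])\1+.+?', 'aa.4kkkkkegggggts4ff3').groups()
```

('a',)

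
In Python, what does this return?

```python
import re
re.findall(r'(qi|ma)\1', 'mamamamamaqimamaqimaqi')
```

['ma', 'ma', 'ma']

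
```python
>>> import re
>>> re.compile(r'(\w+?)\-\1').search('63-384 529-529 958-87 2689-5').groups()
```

('3',)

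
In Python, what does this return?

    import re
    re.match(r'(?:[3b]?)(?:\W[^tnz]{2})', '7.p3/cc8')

`re.match` won't scan ahead — the pattern has to work from the very first character.
Here the string doesn't start with a match, so the call returns None.

None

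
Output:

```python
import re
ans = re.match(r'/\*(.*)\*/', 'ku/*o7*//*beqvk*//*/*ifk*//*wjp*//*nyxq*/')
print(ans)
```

None

`re.match` won't scan ahead — the pattern has to work from the very first character.
Here the pattern fails at index 0, so the call returns None.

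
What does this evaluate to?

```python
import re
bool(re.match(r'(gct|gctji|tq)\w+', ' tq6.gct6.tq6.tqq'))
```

False

`match` is anchored at position 0; if the pattern doesn't fit there, it returns None.
Here the pattern fails at index 0, so the call returns None, and `bool(None)` is False.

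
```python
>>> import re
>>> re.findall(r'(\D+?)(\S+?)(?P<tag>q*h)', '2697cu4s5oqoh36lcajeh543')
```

This matches one or more of a non-digit (lazy) (captured); then one or more of a non-whitespace character (lazy) (captured); then zero or more of the literal 'q', then the literal 'h' (captured as 'tag').
With the lazy modifier that quantifier settles for the fewest repetitions that let the rest of the pattern succeed (the atoms after it are unaffected and can still be greedy).
Walking the string: at [4:13] match 'cu4s5oqoh', groups = ('c', 'u4s5oqo', 'h'); at [15:21] match 'lcajeh', groups = ('l', 'caje', 'h').
Multiple groups make `findall` return tuples — one 3-tuple for each match.

[('c', 'u4s5oqo', 'h'), ('l', 'caje', 'h')]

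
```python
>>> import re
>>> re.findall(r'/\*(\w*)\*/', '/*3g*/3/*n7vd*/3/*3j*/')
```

['3g', 'n7vd', '3j']

One capturing group, so `findall` returns just the captured substring from each match — 3 in all.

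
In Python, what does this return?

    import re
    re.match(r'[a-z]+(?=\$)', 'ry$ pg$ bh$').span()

With `match`, the pattern is implicitly anchored at the beginning.
The match spans [0:2] → 'ry'.

(0, 2)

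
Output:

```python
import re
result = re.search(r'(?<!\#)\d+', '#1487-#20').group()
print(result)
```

The negative lookaround is zero-width — it rules out positions where the adjacent text would match, without consuming anything.
`search` walks the string left to right and returns the first match it finds.
The match spans [2:5] → '487'.

487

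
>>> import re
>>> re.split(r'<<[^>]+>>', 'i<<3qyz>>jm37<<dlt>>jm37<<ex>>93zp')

['i', 'jm37', 'jm37', '93zp']

Matches to split on: at [1:9] → '<<3qyz>>'; at [13:20] → '<<dlt>>'; at [24:30] → '<<ex>>'.
`split` removes every match and returns the 4 fragments in between.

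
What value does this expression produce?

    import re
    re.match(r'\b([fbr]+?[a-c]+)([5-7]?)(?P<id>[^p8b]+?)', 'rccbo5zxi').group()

This matches a word boundary (`\b`, zero-width); then one or more of one of [fbr] (lazy), then one or more of a character in [a-c] (captured); then optionally a character in [5-7] (captured); then one or more of any character except [p8b] (lazy) (captured as 'id').
Because the quantifier is non-greedy, it stops expanding at the earliest point where the rest of the pattern can succeed.
`re.match` only tries the pattern at the start of the string.
The match spans [0:5] → 'rccbo'.
Captured: group 1 = 'rccb', group 2 = '', group 3 = 'o'.

'rccbo'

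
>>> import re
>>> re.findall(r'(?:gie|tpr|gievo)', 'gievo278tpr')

`|` is ordered: at each position the engine commits to the first alternative that works.
Matches: at [0:3] → 'gie'; at [8:11] → 'tpr'.
With no groups in the pattern, `findall` gives back each whole match — 2 here.

['gie', 'tpr']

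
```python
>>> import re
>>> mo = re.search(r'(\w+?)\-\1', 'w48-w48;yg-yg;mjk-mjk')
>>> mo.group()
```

`\1` is not a pattern — it's the concrete string captured by group 1, re-applied verbatim.
Unlike `match`, `search` isn't anchored — it looks for the pattern anywhere in the string.
The match spans [0:7] → 'w48-w48'.
Captured: group 1 = 'w48'.

'w48-w48'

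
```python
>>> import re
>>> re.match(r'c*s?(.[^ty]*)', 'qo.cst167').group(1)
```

The match spans [0:5] → 'qo.cs'.
Captured: group 1 = 'qo.cs'.

'qo.cs'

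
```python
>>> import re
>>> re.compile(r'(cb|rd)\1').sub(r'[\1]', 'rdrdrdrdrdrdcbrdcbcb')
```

'[rd][rd][rd]cbrd[cb]'

After group 1 captures some text, `\1` only succeeds where that same text appears again.
Matches: at [0:4] → 'rdrd'; at [4:8] → 'rdrd'; at [8:12] → 'rdrd'; at [16:20] → 'cbcb'.
The replacement refers to a captured group, so each match is rewritten using its own captured text.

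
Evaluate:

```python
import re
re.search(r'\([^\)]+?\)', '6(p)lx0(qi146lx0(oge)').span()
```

The match spans [1:4] → '(p)'.

(1, 4)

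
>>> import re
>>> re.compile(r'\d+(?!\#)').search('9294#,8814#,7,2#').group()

'929'

The negative lookaround is zero-width — it rules out positions where the adjacent text would match, without consuming anything.
`search` walks the string left to right and returns the first match it finds.
The match spans [0:3] → '929'.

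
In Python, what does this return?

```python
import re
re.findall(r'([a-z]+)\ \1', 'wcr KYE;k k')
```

['k']

`\1` is not a pattern — it's the concrete string captured by group 1, re-applied verbatim.
Because there's exactly one group, `findall` drops the full match and keeps group 1 from the one hit.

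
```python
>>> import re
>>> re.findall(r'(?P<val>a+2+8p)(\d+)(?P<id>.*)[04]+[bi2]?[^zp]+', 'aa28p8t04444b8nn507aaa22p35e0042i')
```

This matches one or more of a literal 'a', then one or more of a literal '2', then the literal '8p' (captured as 'val'); then one or more of a digit (captured); then zero or more of any character (captured as 'id'); then one or more of one of [04], then optionally one of [bi2], then one or more of any character except [zp].
Scanning left to right: at [0:33] match 'aa28p8t04444b8nn507aaa22p35e0042i', groups = ('aa28p', '8', 't04444b8nn507aaa22p35e00').
`findall` packs the 3 group values into a tuple for every match.

[('aa28p', '8', 't04444b8nn507aaa22p35e00')]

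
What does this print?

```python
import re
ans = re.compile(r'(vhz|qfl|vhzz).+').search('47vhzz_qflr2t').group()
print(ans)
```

`re.search` tries every starting position until one works.
The match spans [2:13] → 'vhzz_qflr2t'.
Captured: group 1 = 'vhz'.

vhzz_qflr2t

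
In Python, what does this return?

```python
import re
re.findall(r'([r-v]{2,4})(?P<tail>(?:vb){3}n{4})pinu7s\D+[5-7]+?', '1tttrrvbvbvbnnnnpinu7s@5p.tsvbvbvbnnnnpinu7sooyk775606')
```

[('ttrr', 'vbvbvbnnnn'), ('ts', 'vbvbvbnnnn')]

The pattern matches 2 to 4 of a character in [r-v] (captured); then the literal 'vb' repeated 3 times, then exactly 4 of the literal 'n' (captured as 'tail'); then the literal 'pin', then the literal 'u7s', then one or more of a non-digit; then one or more of a character in [5-7] (lazy).
Scanning left to right: at [2:24] match 'ttrrvbvbvbnnnnpinu7s@5', groups = ('ttrr', 'vbvbvbnnnn'); at [26:49] match 'tsvbvbvbnnnnpinu7sooyk7', groups = ('ts', 'vbvbvbnnnn').
With 2 capturing groups, `findall` returns a 2-tuple per match.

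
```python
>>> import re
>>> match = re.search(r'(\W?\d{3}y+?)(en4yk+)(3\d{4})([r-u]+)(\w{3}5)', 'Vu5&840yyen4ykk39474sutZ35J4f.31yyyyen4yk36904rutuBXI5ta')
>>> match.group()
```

Pattern: optionally a non-word character, then exactly 3 of a digit, then one or more of the literal 'y' (lazy) (captured); then the literal 'e', then the literal 'n4y', then one or more of the literal 'k' (captured); then the literal '3', then exactly 4 of a digit (captured); then one or more of a character in [r-u] (captured); then exactly 3 of a word character, then a literal '5' (captured).
`re.search` tries every starting position until one works.
The match spans [3:26] → '&840yyen4ykk39474sutZ35'.
Captured: group 1 = '&840yy', group 2 = 'en4ykk', group 3 = '39474', group 4 = 'su', group 5 = 'tZ35'.

'&840yyen4ykk39474sutZ35'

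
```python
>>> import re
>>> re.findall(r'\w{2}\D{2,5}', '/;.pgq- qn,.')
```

This matches exactly 2 of a word character; then 2 to 5 of a non-digit.
Walking the string: at [3:10] → 'pgq- qn'.
Since nothing is captured, `findall` lists the 1 matched substring directly.

['pgq- qn']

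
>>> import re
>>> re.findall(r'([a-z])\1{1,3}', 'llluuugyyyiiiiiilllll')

The backreference `\1` re-matches whatever the first group consumed, character for character.
Scanning left to right: at [0:3] match 'lll', group 1 = 'l'; at [3:6] match 'uuu', group 1 = 'u'; at [7:10] match 'yyy', group 1 = 'y'; at [10:14] match 'iiii', group 1 = 'i'; at [14:16] match 'ii', group 1 = 'i'; ….
One capturing group, so `findall` returns just the captured substring from each match — 6 in all.

['l', 'u', 'y', 'i', 'i', 'l']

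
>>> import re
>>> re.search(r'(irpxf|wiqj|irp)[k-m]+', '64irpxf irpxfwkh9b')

`search` walks the string left to right and returns the first match it finds.
Here the pattern never matches, so the call returns None.

None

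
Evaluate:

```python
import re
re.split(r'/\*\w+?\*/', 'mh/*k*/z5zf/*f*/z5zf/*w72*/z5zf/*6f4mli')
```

['mh', 'z5zf', 'z5zf', 'z5zf/*6f4mli']

Matches to split on: at [2:7] → '/*k*/'; at [11:16] → '/*f*/'; at [20:27] → '/*w72*/'.
`split` removes every match and returns the 4 fragments in between.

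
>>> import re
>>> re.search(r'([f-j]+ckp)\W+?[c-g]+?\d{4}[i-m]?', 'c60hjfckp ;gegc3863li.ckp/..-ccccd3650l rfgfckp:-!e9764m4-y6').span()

The pattern matches one or more of a character in [f-j], then the literal 'ckp' (captured); then one or more of a non-word character (lazy); then one or more of a character in [c-g] (lazy), then exactly 4 of a digit, then optionally a character in [i-m].
The match spans [3:20] → 'hjfckp ;gegc3863l'.

(3, 20)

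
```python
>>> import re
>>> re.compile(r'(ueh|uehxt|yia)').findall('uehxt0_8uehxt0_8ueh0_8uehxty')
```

['ueh', 'ueh', 'ueh', 'ueh']

`|` is ordered: at each position the engine commits to the first alternative that works.
Scanning left to right: at [0:3] match 'ueh', group 1 = 'ueh'; at [8:11] match 'ueh', group 1 = 'ueh'; at [16:19] match 'ueh', group 1 = 'ueh'; at [22:25] match 'ueh', group 1 = 'ueh'.
With a single group, `findall` returns only what that group captured — 4 items.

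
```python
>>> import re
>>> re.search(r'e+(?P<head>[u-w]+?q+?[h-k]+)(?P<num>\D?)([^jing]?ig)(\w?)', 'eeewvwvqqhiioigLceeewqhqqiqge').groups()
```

('wvwvqqhii', 'o', 'ig', 'L')

The pattern matches one or more of a literal 'e'; then one or more of a character in [u-w] (lazy), then one or more of the literal 'q' (lazy), then one or more of a character in [h-k] (captured as 'head'); then optionally a non-digit (captured as 'num'); then optionally any character except [jing], then the literal 'ig' (captured); then optionally a word character (captured).
`re.search` scans for the first position where the pattern succeeds.
The match spans [0:16] → 'eeewvwvqqhiioigL'.
Captured: group 1 = 'wvwvqqhii', group 2 = 'o', group 3 = 'ig', group 4 = 'L'.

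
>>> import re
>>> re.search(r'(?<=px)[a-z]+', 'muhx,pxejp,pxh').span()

Lookahead/lookbehind check context without consuming it, so the matched span excludes the asserted characters.
The match spans [7:10] → 'ejp'.

(7, 10)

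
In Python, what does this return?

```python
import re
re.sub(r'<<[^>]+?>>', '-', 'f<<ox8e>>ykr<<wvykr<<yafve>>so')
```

Each match is replaced by '-'.

'f-ykr-so'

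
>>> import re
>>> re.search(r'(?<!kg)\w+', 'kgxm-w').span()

(0, 4)

The negative lookaround is zero-width — it rules out positions where the adjacent text would match, without consuming anything.
`search` walks the string left to right and returns the first match it finds.
The match spans [0:4] → 'kgxm'.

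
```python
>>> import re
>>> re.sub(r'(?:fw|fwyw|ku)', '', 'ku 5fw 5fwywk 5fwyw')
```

Branches in `(...|...)` are attempted left-to-right; the first branch that allows the whole pattern to succeed is taken.
Matches: at [0:2] → 'ku'; at [4:6] → 'fw'; at [8:10] → 'fw'; at [15:17] → 'fw'.
`sub` substitutes '' at each match site.

' 5 5ywk 5yw'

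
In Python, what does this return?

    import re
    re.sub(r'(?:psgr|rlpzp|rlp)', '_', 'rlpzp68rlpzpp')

'_68_p'

Branches in `(...|...)` are attempted left-to-right; the first branch that allows the whole pattern to succeed is taken.
Matches: at [0:5] → 'rlpzp'; at [7:12] → 'rlpzp'.
Each match is replaced by '_'.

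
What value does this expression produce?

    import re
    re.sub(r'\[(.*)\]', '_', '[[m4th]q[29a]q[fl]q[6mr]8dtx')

'_8dtx'

Matches: at [0:24] → '[[m4th]q[29a]q[fl]q[6mr]'.
`sub` substitutes '_' at each match site.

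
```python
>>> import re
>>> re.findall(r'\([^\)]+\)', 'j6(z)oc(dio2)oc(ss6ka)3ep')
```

No capturing groups, so `findall` returns the 3 full match strings.

['(z)', '(dio2)', '(ss6ka)']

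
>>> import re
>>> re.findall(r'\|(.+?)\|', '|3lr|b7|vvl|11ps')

['3lr', 'vvl']

The `?` after the quantifier makes it lazy — it takes as little as possible before letting the rest of the pattern try.
One capturing group, so `findall` returns just the captured substring from each match — 2 in all.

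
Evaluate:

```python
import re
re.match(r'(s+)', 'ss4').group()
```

'ss'

This matches one or more of a literal 's' (captured).
With `match`, the pattern is implicitly anchored at the beginning.
The match spans [0:2] → 'ss'.
Captured: group 1 = 'ss'.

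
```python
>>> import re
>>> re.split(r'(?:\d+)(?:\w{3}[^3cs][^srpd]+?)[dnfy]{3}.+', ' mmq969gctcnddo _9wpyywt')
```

[' mmq', '']

Pattern: one or more of a digit (non-capturing group); then exactly 3 of a word character, then any character except [3cs], then one or more of any character except [srpd] (lazy) (non-capturing group); then exactly 3 of one of [dnfy], then one or more of any character.
Matches to split on: at [4:24] → '969gctcnddo _9wpyywt'.
`split` removes every match and returns the 2 fragments in between.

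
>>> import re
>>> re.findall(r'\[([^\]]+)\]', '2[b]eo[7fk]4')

['b', '7fk']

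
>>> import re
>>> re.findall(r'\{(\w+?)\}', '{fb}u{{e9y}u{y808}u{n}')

Matches: at [0:4] match '{fb}', group 1 = 'fb'; at [6:11] match '{e9y}', group 1 = 'e9y'; at [12:18] match '{y808}', group 1 = 'y808'; at [19:22] match '{n}', group 1 = 'n'.
Because there's exactly one group, `findall` drops the full match and keeps group 1 from each hit.

['fb', 'e9y', 'y808', 'n']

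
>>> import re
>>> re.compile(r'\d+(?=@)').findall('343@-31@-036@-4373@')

Lookahead/lookbehind check context without consuming it, so the matched span excludes the asserted characters.
With no groups in the pattern, `findall` gives back each whole match — 4 here.

['343', '31', '036', '4373']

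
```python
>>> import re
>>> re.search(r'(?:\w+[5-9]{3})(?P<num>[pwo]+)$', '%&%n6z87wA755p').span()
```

Pattern: one or more of a word character, then exactly 3 of a character in [5-9] (non-capturing group); then one or more of one of [pwo] (captured as 'num'); then anchored at the end.
`re.search` scans for the first position where the pattern succeeds.
The match spans [3:14] → 'n6z87wA755p'.
Captured: group 1 = 'p'.

(3, 14)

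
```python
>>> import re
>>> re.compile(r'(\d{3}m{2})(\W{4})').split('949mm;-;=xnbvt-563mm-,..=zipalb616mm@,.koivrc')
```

['', '949mm', ';-;=', 'xnbvt-', '563mm', '-,..', '=zipalb616mm@,.koivrc']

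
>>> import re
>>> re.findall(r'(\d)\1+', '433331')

['3']

`\1` is not a pattern — it's the concrete string captured by group 1, re-applied verbatim.
Scanning left to right: at [1:5] match '3333', group 1 = '3'.
With a single group, `findall` returns only what that group captured — 1 item.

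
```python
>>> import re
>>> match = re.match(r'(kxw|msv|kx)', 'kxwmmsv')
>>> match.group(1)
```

'kxw'

Branches in `(...|...)` are attempted left-to-right; the first branch that allows the whole pattern to succeed is taken.
`match` is anchored at position 0; if the pattern doesn't fit there, it returns None.
The match spans [0:3] → 'kxw'.
Captured: group 1 = 'kxw'.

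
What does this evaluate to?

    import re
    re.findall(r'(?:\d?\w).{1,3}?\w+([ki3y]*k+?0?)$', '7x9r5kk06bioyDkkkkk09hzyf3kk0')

['k0']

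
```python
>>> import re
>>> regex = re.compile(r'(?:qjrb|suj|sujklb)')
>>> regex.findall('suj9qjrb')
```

['suj', 'qjrb']

Matches: at [0:3] → 'suj'; at [4:8] → 'qjrb'.
`findall` yields the raw match text (2 of them) because the pattern has no groups.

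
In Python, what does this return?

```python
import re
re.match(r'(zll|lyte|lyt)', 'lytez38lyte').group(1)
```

'lyte'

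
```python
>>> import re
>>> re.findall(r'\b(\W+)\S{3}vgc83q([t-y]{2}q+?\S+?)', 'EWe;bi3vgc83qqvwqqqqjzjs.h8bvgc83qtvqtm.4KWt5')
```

[('.', 'tvqt')]

The pattern matches a word boundary (`\b`, zero-width); then one or more of a non-word character (captured); then exactly 3 of a non-whitespace character, then the literal 'vgc', then the literal '83q'; then exactly 2 of a character in [t-y], then one or more of a literal 'q' (lazy), then one or more of a non-whitespace character (lazy) (captured).
With the lazy modifier that quantifier settles for the fewest repetitions that let the rest of the pattern succeed (the atoms after it are unaffected and can still be greedy).
Walking the string: at [24:38] match '.h8bvgc83qtvqt', groups = ('.', 'tvqt').
`findall` packs the 2 group values into a tuple for every match.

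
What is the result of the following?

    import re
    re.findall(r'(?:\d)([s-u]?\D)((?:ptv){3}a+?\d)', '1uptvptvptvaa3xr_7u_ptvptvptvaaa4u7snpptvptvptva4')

[('u', 'ptvptvptvaa3'), ('u_', 'ptvptvptvaaa4')]

This matches a digit (non-capturing group); then optionally a character in [s-u], then a non-digit (captured); then the literal 'ptv' repeated 3 times, then one or more of a literal 'a' (lazy), then a digit (captured).
Matches: at [0:14] match '1uptvptvptvaa3', groups = ('u', 'ptvptvptvaa3'); at [17:33] match '7u_ptvptvptvaaa4', groups = ('u_', 'ptvptvptvaaa4').
2 groups means each result is a tuple of 2 captured strings — 2 here.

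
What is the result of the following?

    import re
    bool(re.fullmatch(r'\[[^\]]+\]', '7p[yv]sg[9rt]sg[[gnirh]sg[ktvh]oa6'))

False

`re.fullmatch` requires the pattern to consume the entire string.
Here there's no way to consume every character, so the call returns None, and `bool(None)` is False.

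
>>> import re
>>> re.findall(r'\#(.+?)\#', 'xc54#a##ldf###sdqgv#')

['a', 'ldf', '#sdqgv']

A `+?`/`*?`/`{m,n}?` starts at its minimum and grows only as far as needed for what follows to match.
With a single group, `findall` returns only what that group captured — 3 items.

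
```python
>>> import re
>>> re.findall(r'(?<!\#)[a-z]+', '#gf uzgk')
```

['f', 'uzgk']

A negative assertion filters positions out without eating any characters.
Matches: at [2:3] → 'f'; at [4:8] → 'uzgk'.
With no groups in the pattern, `findall` gives back each whole match — 2 here.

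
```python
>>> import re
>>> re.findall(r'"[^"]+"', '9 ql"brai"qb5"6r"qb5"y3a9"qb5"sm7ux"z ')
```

['"brai"', '"6r"', '"y3a9"', '"sm7ux"']

With no groups in the pattern, `findall` gives back each whole match — 4 here.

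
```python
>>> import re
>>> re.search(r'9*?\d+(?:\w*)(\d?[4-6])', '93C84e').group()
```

This matches zero or more of the literal '9' (lazy), then one or more of a digit; then zero or more of a word character (non-capturing group); then optionally a digit, then a character in [4-6] (captured).
`search` walks the string left to right and returns the first match it finds.
The match spans [0:5] → '93C84'.
Captured: group 1 = '4'.

'93C84'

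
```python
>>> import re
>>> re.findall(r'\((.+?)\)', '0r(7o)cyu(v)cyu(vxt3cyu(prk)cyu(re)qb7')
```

Walking the string: at [2:6] match '(7o)', group 1 = '7o'; at [9:12] match '(v)', group 1 = 'v'; at [15:28] match '(vxt3cyu(prk)', group 1 = 'vxt3cyu(prk'; at [31:35] match '(re)', group 1 = 're'.
With a single group, `findall` returns only what that group captured — 4 items.

['7o', 'v', 'vxt3cyu(prk', 're']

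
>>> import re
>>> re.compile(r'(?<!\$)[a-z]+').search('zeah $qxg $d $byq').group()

'zeah'

A negative assertion filters positions out without eating any characters.
Unlike `match`, `search` isn't anchored — it looks for the pattern anywhere in the string.
The match spans [0:4] → 'zeah'.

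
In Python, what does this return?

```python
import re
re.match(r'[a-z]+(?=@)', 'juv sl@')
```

The positive lookaround only admits positions where the adjacent text matches; those characters stay outside the span.
`match` is anchored at position 0; if the pattern doesn't fit there, it returns None.
Here the string doesn't start with a match, so the call returns None.

None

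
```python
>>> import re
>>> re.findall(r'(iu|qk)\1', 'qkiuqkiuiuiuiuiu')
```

`\1` is not a pattern — it's the concrete string captured by group 1, re-applied verbatim.
Because there's exactly one group, `findall` drops the full match and keeps group 1 from each hit.

['iu', 'iu']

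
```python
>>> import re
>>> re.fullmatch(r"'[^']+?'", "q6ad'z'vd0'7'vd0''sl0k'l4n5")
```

None

`re.fullmatch` requires the pattern to consume the entire string.
Here the string isn't matched end-to-end, so the call returns None.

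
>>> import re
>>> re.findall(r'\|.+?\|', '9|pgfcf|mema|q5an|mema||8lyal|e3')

['|pgfcf|', '|q5an|', '||8lyal|']

With the lazy modifier that quantifier settles for the fewest repetitions that let the rest of the pattern succeed (the atoms after it are unaffected and can still be greedy).
With no groups in the pattern, `findall` gives back each whole match — 3 here.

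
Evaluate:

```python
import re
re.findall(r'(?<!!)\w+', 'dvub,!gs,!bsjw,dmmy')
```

['dvub', 's', 'sjw', 'dmmy']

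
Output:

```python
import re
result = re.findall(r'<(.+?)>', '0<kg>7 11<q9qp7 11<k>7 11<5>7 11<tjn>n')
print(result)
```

A `+?`/`*?`/`{m,n}?` starts at its minimum and grows only as far as needed for what follows to match.
One capturing group, so `findall` returns just the captured substring from each match — 4 in all.

['kg', 'q9qp7 11<k', '5', 'tjn']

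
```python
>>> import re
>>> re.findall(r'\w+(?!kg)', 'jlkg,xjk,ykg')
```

The negative lookahead/lookbehind blocks any match where the forbidden context is present.
Scanning left to right: at [0:4] → 'jlkg'; at [5:8] → 'xjk'; at [9:12] → 'ykg'.
With no groups in the pattern, `findall` gives back each whole match — 3 here.

['jlkg', 'xjk', 'ykg']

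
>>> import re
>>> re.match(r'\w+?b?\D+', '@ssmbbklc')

Pattern: one or more of a word character (lazy), then optionally a literal 'b'; then one or more of a non-digit.
With `match`, the pattern is implicitly anchored at the beginning.
Here position 0 doesn't satisfy it, so the call returns None.

None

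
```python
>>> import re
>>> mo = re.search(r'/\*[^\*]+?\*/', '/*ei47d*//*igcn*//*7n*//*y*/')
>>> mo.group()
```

'/*ei47d*/'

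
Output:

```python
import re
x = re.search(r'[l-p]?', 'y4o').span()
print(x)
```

Pattern: optionally a character in [l-p].
`search` walks the string left to right and returns the first match it finds.
The match spans [0:0] → ''.

(0, 0)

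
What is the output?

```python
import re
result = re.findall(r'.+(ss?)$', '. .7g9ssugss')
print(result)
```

['s']

This matches one or more of any character; then the literal 's', then optionally the literal 's' (captured); then anchored at the end.
One capturing group, so `findall` returns just the captured substring from the one match — 1 in all.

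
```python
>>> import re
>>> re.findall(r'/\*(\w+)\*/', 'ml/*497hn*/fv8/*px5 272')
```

['497hn']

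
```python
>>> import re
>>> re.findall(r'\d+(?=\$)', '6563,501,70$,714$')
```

['70', '714']

The `(?=…)`/`(?<=…)` assertion just peeks at neighbouring text; it doesn't advance the match position.
Walking the string: at [9:11] → '70'; at [13:16] → '714'.
With no groups in the pattern, `findall` gives back each whole match — 2 here.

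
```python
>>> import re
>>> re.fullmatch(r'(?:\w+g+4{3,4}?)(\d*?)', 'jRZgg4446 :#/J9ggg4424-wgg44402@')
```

None

Pattern: one or more of a word character, then one or more of a literal 'g', then 3 to 4 of a literal '4' (lazy) (non-capturing group); then zero or more of a digit (lazy) (captured).
`re.fullmatch` requires the pattern to consume the entire string.
Here there's no way to consume every character, so the call returns None.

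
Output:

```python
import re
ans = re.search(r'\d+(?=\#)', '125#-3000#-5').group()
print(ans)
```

125

Because the assertion is zero-width, the text it checks is not consumed and won't appear in the result.
Unlike `match`, `search` isn't anchored — it looks for the pattern anywhere in the string.
The match spans [0:3] → '125'.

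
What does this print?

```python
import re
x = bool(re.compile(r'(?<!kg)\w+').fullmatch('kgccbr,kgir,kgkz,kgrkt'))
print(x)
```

False

`(?!…)`/`(?<!…)` only lets a position through if the neighbouring text does NOT match; no characters are consumed.
`fullmatch` succeeds only if the pattern covers the string from start to end.
Here the pattern can't cover the whole string, so the call returns None, and `bool(None)` is False.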